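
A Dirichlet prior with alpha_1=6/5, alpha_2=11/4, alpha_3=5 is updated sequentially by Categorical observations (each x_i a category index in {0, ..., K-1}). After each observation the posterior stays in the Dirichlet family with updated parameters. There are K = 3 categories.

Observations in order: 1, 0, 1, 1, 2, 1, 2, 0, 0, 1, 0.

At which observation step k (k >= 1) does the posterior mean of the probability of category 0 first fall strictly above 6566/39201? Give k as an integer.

obs 1: x=1 → posterior Dirichlet(6/5, 15/4, 5)
obs 2: x=0 → posterior Dirichlet(11/5, 15/4, 5)
obs 3: x=1 → posterior Dirichlet(11/5, 19/4, 5)
obs 4: x=1 → posterior Dirichlet(11/5, 23/4, 5)
obs 5: x=2 → posterior Dirichlet(11/5, 23/4, 6)
obs 6: x=1 → posterior Dirichlet(11/5, 27/4, 6)
obs 7: x=2 → posterior Dirichlet(11/5, 27/4, 7)
obs 8: x=0 → posterior Dirichlet(16/5, 27/4, 7)
obs 9: x=0 → posterior Dirichlet(21/5, 27/4, 7)
obs 10: x=1 → posterior Dirichlet(21/5, 31/4, 7)
obs 11: x=0 → posterior Dirichlet(26/5, 31/4, 7)

k = 2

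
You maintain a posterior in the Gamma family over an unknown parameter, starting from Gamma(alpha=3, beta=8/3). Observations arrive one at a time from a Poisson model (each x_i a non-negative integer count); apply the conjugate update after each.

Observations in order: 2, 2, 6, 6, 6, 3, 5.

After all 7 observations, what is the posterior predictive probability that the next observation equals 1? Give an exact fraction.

179791487379307442673938417732773613878580089341111/1496577676626844588240573268701473812127674924007424

obs 1: x=2 → posterior Gamma(5, 11/3)
obs 2: x=2 → posterior Gamma(7, 14/3)
obs 3: x=6 → posterior Gamma(13, 17/3)
obs 4: x=6 → posterior Gamma(19, 20/3)
obs 5: x=6 → posterior Gamma(25, 23/3)
obs 6: x=3 → posterior Gamma(28, 26/3)
obs 7: x=5 → posterior Gamma(33, 29/3)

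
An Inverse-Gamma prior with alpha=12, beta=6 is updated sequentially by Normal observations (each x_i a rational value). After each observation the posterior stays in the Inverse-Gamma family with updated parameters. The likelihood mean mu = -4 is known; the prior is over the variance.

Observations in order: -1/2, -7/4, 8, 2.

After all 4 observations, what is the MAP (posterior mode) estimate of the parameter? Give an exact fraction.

3349/480

obs 1: x=-1/2 → posterior Inverse-Gamma(25/2, 97/8)
obs 2: x=-7/4 → posterior Inverse-Gamma(13, 469/32)
obs 3: x=8 → posterior Inverse-Gamma(27/2, 2773/32)
obs 4: x=2 → posterior Inverse-Gamma(14, 3349/32)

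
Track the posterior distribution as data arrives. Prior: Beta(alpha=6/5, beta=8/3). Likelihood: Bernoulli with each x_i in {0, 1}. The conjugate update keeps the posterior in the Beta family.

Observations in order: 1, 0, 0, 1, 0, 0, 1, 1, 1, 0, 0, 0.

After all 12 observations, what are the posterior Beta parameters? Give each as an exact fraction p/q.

alpha=31/5, beta=29/3

obs 1: x=1 → posterior Beta(11/5, 8/3)
obs 2: x=0 → posterior Beta(11/5, 11/3)
obs 3: x=0 → posterior Beta(11/5, 14/3)
obs 4: x=1 → posterior Beta(16/5, 14/3)
obs 5: x=0 → posterior Beta(16/5, 17/3)
obs 6: x=0 → posterior Beta(16/5, 20/3)
obs 7: x=1 → posterior Beta(21/5, 20/3)
obs 8: x=1 → posterior Beta(26/5, 20/3)
obs 9: x=1 → posterior Beta(31/5, 20/3)
obs 10: x=0 → posterior Beta(31/5, 23/3)
obs 11: x=0 → posterior Beta(31/5, 26/3)
obs 12: x=0 → posterior Beta(31/5, 29/3)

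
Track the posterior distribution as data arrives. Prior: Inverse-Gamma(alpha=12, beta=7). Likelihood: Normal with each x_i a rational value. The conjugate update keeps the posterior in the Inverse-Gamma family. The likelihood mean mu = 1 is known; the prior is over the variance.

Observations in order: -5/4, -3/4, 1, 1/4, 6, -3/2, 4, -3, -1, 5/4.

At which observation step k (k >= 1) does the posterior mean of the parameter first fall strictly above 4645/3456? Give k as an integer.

k = 5

obs 1: x=-5/4 → posterior Inverse-Gamma(25/2, 305/32)
obs 2: x=-3/4 → posterior Inverse-Gamma(13, 177/16)
obs 3: x=1 → posterior Inverse-Gamma(27/2, 177/16)
obs 4: x=1/4 → posterior Inverse-Gamma(14, 363/32)
obs 5: x=6 → posterior Inverse-Gamma(29/2, 763/32)
obs 6: x=-3/2 → posterior Inverse-Gamma(15, 863/32)
obs 7: x=4 → posterior Inverse-Gamma(31/2, 1007/32)
obs 8: x=-3 → posterior Inverse-Gamma(16, 1263/32)
obs 9: x=-1 → posterior Inverse-Gamma(33/2, 1327/32)
obs 10: x=5/4 → posterior Inverse-Gamma(17, 83/2)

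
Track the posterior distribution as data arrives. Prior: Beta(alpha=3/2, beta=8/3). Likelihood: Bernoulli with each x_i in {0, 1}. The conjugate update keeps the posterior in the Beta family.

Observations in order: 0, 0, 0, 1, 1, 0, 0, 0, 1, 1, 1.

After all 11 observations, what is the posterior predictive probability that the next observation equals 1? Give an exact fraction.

obs 1: x=0 → posterior Beta(3/2, 11/3)
obs 2: x=0 → posterior Beta(3/2, 14/3)
obs 3: x=0 → posterior Beta(3/2, 17/3)
obs 4: x=1 → posterior Beta(5/2, 17/3)
obs 5: x=1 → posterior Beta(7/2, 17/3)
obs 6: x=0 → posterior Beta(7/2, 20/3)
obs 7: x=0 → posterior Beta(7/2, 23/3)
obs 8: x=0 → posterior Beta(7/2, 26/3)
obs 9: x=1 → posterior Beta(9/2, 26/3)
obs 10: x=1 → posterior Beta(11/2, 26/3)
obs 11: x=1 → posterior Beta(13/2, 26/3)

3/7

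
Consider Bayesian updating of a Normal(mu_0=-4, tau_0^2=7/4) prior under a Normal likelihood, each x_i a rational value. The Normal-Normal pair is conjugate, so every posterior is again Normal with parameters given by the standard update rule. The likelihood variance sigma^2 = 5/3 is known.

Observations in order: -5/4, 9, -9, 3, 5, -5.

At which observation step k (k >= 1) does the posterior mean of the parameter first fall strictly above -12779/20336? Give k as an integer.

k = 2

obs 1: x=-5/4 → posterior Normal(-425/164, 35/41)
obs 2: x=9 → posterior Normal(331/248, 35/62)
obs 3: x=-9 → posterior Normal(-425/332, 35/83)
obs 4: x=3 → posterior Normal(-173/416, 35/104)
obs 5: x=5 → posterior Normal(247/500, 7/25)
obs 6: x=-5 → posterior Normal(-173/584, 35/146)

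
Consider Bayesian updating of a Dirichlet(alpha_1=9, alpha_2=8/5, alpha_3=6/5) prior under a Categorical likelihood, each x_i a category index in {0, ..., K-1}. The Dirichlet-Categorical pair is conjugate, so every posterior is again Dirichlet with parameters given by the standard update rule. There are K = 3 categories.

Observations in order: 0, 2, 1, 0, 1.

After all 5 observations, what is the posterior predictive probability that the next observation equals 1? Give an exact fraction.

obs 1: x=0 → posterior Dirichlet(10, 8/5, 6/5)
obs 2: x=2 → posterior Dirichlet(10, 8/5, 11/5)
obs 3: x=1 → posterior Dirichlet(10, 13/5, 11/5)
obs 4: x=0 → posterior Dirichlet(11, 13/5, 11/5)
obs 5: x=1 → posterior Dirichlet(11, 18/5, 11/5)

3/14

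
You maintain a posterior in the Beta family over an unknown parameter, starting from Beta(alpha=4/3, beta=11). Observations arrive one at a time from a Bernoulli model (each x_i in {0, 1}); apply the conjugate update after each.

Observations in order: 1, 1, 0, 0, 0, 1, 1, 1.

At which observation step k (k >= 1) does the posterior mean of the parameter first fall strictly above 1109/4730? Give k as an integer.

obs 1: x=1 → posterior Beta(7/3, 11)
obs 2: x=1 → posterior Beta(10/3, 11)
obs 3: x=0 → posterior Beta(10/3, 12)
obs 4: x=0 → posterior Beta(10/3, 13)
obs 5: x=0 → posterior Beta(10/3, 14)
obs 6: x=1 → posterior Beta(13/3, 14)
obs 7: x=1 → posterior Beta(16/3, 14)
obs 8: x=1 → posterior Beta(19/3, 14)

k = 6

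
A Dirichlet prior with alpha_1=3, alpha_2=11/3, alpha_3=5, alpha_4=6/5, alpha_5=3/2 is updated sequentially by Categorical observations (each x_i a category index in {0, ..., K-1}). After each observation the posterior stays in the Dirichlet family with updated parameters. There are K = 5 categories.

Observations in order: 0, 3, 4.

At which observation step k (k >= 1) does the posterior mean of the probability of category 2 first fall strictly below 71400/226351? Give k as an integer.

k = 2

obs 1: x=0 → posterior Dirichlet(4, 11/3, 5, 6/5, 3/2)
obs 2: x=3 → posterior Dirichlet(4, 11/3, 5, 11/5, 3/2)
obs 3: x=4 → posterior Dirichlet(4, 11/3, 5, 11/5, 5/2)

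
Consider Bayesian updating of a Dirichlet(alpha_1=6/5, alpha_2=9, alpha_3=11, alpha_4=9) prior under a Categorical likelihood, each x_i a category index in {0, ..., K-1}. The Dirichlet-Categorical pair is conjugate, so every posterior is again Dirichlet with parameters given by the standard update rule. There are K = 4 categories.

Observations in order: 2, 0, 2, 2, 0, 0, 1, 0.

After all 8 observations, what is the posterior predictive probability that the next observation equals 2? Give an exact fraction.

70/191

obs 1: x=2 → posterior Dirichlet(6/5, 9, 12, 9)
obs 2: x=0 → posterior Dirichlet(11/5, 9, 12, 9)
obs 3: x=2 → posterior Dirichlet(11/5, 9, 13, 9)
obs 4: x=2 → posterior Dirichlet(11/5, 9, 14, 9)
obs 5: x=0 → posterior Dirichlet(16/5, 9, 14, 9)
obs 6: x=0 → posterior Dirichlet(21/5, 9, 14, 9)
obs 7: x=1 → posterior Dirichlet(21/5, 10, 14, 9)
obs 8: x=0 → posterior Dirichlet(26/5, 10, 14, 9)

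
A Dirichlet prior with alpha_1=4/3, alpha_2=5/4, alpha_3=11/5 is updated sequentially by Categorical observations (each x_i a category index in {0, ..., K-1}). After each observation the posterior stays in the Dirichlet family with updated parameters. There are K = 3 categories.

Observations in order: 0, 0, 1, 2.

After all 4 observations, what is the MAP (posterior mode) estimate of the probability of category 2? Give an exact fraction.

132/347

obs 1: x=0 → posterior Dirichlet(7/3, 5/4, 11/5)
obs 2: x=0 → posterior Dirichlet(10/3, 5/4, 11/5)
obs 3: x=1 → posterior Dirichlet(10/3, 9/4, 11/5)
obs 4: x=2 → posterior Dirichlet(10/3, 9/4, 16/5)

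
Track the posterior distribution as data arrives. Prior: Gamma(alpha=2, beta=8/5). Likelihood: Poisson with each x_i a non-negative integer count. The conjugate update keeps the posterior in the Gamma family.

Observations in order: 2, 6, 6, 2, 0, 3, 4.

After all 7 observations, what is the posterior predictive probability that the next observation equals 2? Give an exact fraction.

obs 1: x=2 → posterior Gamma(4, 13/5)
obs 2: x=6 → posterior Gamma(10, 18/5)
obs 3: x=6 → posterior Gamma(16, 23/5)
obs 4: x=2 → posterior Gamma(18, 28/5)
obs 5: x=0 → posterior Gamma(18, 33/5)
obs 6: x=3 → posterior Gamma(21, 38/5)
obs 7: x=4 → posterior Gamma(25, 43/5)

557872250150329058696594021977651513159849375/2474647866609317655616857143420724976048668672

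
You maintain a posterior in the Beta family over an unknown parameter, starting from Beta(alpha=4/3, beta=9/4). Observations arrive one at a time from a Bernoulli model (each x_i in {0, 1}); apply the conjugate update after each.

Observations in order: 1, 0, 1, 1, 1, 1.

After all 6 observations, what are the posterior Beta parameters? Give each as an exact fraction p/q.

obs 1: x=1 → posterior Beta(7/3, 9/4)
obs 2: x=0 → posterior Beta(7/3, 13/4)
obs 3: x=1 → posterior Beta(10/3, 13/4)
obs 4: x=1 → posterior Beta(13/3, 13/4)
obs 5: x=1 → posterior Beta(16/3, 13/4)
obs 6: x=1 → posterior Beta(19/3, 13/4)

alpha=19/3, beta=13/4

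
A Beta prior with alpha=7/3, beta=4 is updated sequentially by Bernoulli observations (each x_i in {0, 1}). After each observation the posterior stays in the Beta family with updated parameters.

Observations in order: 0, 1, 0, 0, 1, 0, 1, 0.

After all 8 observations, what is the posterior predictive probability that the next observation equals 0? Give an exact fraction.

obs 1: x=0 → posterior Beta(7/3, 5)
obs 2: x=1 → posterior Beta(10/3, 5)
obs 3: x=0 → posterior Beta(10/3, 6)
obs 4: x=0 → posterior Beta(10/3, 7)
obs 5: x=1 → posterior Beta(13/3, 7)
obs 6: x=0 → posterior Beta(13/3, 8)
obs 7: x=1 → posterior Beta(16/3, 8)
obs 8: x=0 → posterior Beta(16/3, 9)

27/43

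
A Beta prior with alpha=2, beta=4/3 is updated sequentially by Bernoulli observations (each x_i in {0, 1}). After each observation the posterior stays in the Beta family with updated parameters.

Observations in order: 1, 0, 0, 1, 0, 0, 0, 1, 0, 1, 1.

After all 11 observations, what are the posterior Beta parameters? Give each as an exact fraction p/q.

alpha=7, beta=22/3

obs 1: x=1 → posterior Beta(3, 4/3)
obs 2: x=0 → posterior Beta(3, 7/3)
obs 3: x=0 → posterior Beta(3, 10/3)
obs 4: x=1 → posterior Beta(4, 10/3)
obs 5: x=0 → posterior Beta(4, 13/3)
obs 6: x=0 → posterior Beta(4, 16/3)
obs 7: x=0 → posterior Beta(4, 19/3)
obs 8: x=1 → posterior Beta(5, 19/3)
obs 9: x=0 → posterior Beta(5, 22/3)
obs 10: x=1 → posterior Beta(6, 22/3)
obs 11: x=1 → posterior Beta(7, 22/3)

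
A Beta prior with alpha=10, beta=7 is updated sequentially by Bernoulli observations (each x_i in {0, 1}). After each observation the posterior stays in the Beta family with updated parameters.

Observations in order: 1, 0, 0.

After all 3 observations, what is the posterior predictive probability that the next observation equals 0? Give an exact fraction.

9/20

obs 1: x=1 → posterior Beta(11, 7)
obs 2: x=0 → posterior Beta(11, 8)
obs 3: x=0 → posterior Beta(11, 9)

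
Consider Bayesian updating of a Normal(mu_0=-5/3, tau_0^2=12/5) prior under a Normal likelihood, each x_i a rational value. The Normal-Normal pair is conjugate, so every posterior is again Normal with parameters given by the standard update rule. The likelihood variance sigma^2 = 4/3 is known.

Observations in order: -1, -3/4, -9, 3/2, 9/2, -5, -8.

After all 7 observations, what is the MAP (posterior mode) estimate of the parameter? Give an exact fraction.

obs 1: x=-1 → posterior Normal(-26/21, 6/7)
obs 2: x=-3/4 → posterior Normal(-289/276, 12/23)
obs 3: x=-9 → posterior Normal(-1261/384, 3/8)
obs 4: x=3/2 → posterior Normal(-1099/492, 12/41)
obs 5: x=9/2 → posterior Normal(-613/600, 6/25)
obs 6: x=-5 → posterior Normal(-1153/708, 12/59)
obs 7: x=-8 → posterior Normal(-2017/816, 3/17)

-2017/816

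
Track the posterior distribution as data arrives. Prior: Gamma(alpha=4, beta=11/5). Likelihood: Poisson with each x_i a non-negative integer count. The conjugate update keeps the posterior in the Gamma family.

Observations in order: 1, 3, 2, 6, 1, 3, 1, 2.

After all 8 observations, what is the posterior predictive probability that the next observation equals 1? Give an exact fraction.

obs 1: x=1 → posterior Gamma(5, 16/5)
obs 2: x=3 → posterior Gamma(8, 21/5)
obs 3: x=2 → posterior Gamma(10, 26/5)
obs 4: x=6 → posterior Gamma(16, 31/5)
obs 5: x=1 → posterior Gamma(17, 36/5)
obs 6: x=3 → posterior Gamma(20, 41/5)
obs 7: x=1 → posterior Gamma(21, 46/5)
obs 8: x=2 → posterior Gamma(23, 51/5)

216178197124017128085293833819635374744865/904716785818481122446300007835278136836096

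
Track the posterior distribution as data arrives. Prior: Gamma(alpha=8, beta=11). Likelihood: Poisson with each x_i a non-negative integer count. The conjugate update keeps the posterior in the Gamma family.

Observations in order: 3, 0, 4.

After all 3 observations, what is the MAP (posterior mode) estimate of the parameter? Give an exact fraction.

1

obs 1: x=3 → posterior Gamma(11, 12)
obs 2: x=0 → posterior Gamma(11, 13)
obs 3: x=4 → posterior Gamma(15, 14)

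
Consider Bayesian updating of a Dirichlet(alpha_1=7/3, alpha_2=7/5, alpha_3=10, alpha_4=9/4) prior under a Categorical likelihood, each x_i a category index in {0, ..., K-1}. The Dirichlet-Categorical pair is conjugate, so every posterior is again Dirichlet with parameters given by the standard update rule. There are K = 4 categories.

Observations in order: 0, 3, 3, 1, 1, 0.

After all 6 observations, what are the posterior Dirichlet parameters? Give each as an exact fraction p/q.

obs 1: x=0 → posterior Dirichlet(10/3, 7/5, 10, 9/4)
obs 2: x=3 → posterior Dirichlet(10/3, 7/5, 10, 13/4)
obs 3: x=3 → posterior Dirichlet(10/3, 7/5, 10, 17/4)
obs 4: x=1 → posterior Dirichlet(10/3, 12/5, 10, 17/4)
obs 5: x=1 → posterior Dirichlet(10/3, 17/5, 10, 17/4)
obs 6: x=0 → posterior Dirichlet(13/3, 17/5, 10, 17/4)

alpha_1=13/3, alpha_2=17/5, alpha_3=10, alpha_4=17/4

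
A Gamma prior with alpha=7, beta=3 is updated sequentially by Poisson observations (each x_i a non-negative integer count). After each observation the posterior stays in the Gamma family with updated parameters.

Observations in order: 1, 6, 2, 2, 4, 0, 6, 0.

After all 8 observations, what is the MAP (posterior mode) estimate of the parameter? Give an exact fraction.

27/11

obs 1: x=1 → posterior Gamma(8, 4)
obs 2: x=6 → posterior Gamma(14, 5)
obs 3: x=2 → posterior Gamma(16, 6)
obs 4: x=2 → posterior Gamma(18, 7)
obs 5: x=4 → posterior Gamma(22, 8)
obs 6: x=0 → posterior Gamma(22, 9)
obs 7: x=6 → posterior Gamma(28, 10)
obs 8: x=0 → posterior Gamma(28, 11)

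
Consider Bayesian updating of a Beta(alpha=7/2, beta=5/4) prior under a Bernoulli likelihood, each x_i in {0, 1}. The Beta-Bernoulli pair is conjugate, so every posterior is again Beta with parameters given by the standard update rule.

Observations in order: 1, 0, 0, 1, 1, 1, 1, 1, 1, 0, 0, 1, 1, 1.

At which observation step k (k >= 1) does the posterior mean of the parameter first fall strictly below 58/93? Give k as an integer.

obs 1: x=1 → posterior Beta(9/2, 5/4)
obs 2: x=0 → posterior Beta(9/2, 9/4)
obs 3: x=0 → posterior Beta(9/2, 13/4)
obs 4: x=1 → posterior Beta(11/2, 13/4)
obs 5: x=1 → posterior Beta(13/2, 13/4)
obs 6: x=1 → posterior Beta(15/2, 13/4)
obs 7: x=1 → posterior Beta(17/2, 13/4)
obs 8: x=1 → posterior Beta(19/2, 13/4)
obs 9: x=1 → posterior Beta(21/2, 13/4)
obs 10: x=0 → posterior Beta(21/2, 17/4)
obs 11: x=0 → posterior Beta(21/2, 21/4)
obs 12: x=1 → posterior Beta(23/2, 21/4)
obs 13: x=1 → posterior Beta(25/2, 21/4)
obs 14: x=1 → posterior Beta(27/2, 21/4)

k = 3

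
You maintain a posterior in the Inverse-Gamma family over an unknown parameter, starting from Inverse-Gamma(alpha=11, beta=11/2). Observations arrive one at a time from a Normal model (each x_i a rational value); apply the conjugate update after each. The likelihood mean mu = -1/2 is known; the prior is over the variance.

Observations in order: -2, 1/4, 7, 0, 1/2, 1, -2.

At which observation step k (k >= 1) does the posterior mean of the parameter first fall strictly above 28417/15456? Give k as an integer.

obs 1: x=-2 → posterior Inverse-Gamma(23/2, 53/8)
obs 2: x=1/4 → posterior Inverse-Gamma(12, 221/32)
obs 3: x=7 → posterior Inverse-Gamma(25/2, 1121/32)
obs 4: x=0 → posterior Inverse-Gamma(13, 1125/32)
obs 5: x=1/2 → posterior Inverse-Gamma(27/2, 1141/32)
obs 6: x=1 → posterior Inverse-Gamma(14, 1177/32)
obs 7: x=-2 → posterior Inverse-Gamma(29/2, 1213/32)

k = 3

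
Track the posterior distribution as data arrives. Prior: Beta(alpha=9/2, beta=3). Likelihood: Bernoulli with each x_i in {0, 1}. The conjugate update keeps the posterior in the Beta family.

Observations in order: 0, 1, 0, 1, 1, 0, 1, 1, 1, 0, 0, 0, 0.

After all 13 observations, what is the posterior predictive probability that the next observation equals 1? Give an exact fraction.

21/41

obs 1: x=0 → posterior Beta(9/2, 4)
obs 2: x=1 → posterior Beta(11/2, 4)
obs 3: x=0 → posterior Beta(11/2, 5)
obs 4: x=1 → posterior Beta(13/2, 5)
obs 5: x=1 → posterior Beta(15/2, 5)
obs 6: x=0 → posterior Beta(15/2, 6)
obs 7: x=1 → posterior Beta(17/2, 6)
obs 8: x=1 → posterior Beta(19/2, 6)
obs 9: x=1 → posterior Beta(21/2, 6)
obs 10: x=0 → posterior Beta(21/2, 7)
obs 11: x=0 → posterior Beta(21/2, 8)
obs 12: x=0 → posterior Beta(21/2, 9)
obs 13: x=0 → posterior Beta(21/2, 10)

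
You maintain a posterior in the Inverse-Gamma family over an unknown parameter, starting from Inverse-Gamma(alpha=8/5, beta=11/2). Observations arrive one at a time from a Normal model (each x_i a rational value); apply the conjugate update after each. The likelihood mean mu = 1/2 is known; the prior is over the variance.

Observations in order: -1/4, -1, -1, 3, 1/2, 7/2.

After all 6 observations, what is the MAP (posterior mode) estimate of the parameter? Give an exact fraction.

obs 1: x=-1/4 → posterior Inverse-Gamma(21/10, 185/32)
obs 2: x=-1 → posterior Inverse-Gamma(13/5, 221/32)
obs 3: x=-1 → posterior Inverse-Gamma(31/10, 257/32)
obs 4: x=3 → posterior Inverse-Gamma(18/5, 357/32)
obs 5: x=1/2 → posterior Inverse-Gamma(41/10, 357/32)
obs 6: x=7/2 → posterior Inverse-Gamma(23/5, 501/32)

2505/896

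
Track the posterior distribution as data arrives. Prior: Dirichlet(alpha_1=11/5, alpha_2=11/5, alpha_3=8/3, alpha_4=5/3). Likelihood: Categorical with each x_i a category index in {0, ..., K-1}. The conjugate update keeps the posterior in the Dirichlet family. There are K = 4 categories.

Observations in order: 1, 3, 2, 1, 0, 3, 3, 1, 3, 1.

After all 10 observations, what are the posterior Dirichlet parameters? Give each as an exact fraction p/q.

obs 1: x=1 → posterior Dirichlet(11/5, 16/5, 8/3, 5/3)
obs 2: x=3 → posterior Dirichlet(11/5, 16/5, 8/3, 8/3)
obs 3: x=2 → posterior Dirichlet(11/5, 16/5, 11/3, 8/3)
obs 4: x=1 → posterior Dirichlet(11/5, 21/5, 11/3, 8/3)
obs 5: x=0 → posterior Dirichlet(16/5, 21/5, 11/3, 8/3)
obs 6: x=3 → posterior Dirichlet(16/5, 21/5, 11/3, 11/3)
obs 7: x=3 → posterior Dirichlet(16/5, 21/5, 11/3, 14/3)
obs 8: x=1 → posterior Dirichlet(16/5, 26/5, 11/3, 14/3)
obs 9: x=3 → posterior Dirichlet(16/5, 26/5, 11/3, 17/3)
obs 10: x=1 → posterior Dirichlet(16/5, 31/5, 11/3, 17/3)

alpha_1=16/5, alpha_2=31/5, alpha_3=11/3, alpha_4=17/3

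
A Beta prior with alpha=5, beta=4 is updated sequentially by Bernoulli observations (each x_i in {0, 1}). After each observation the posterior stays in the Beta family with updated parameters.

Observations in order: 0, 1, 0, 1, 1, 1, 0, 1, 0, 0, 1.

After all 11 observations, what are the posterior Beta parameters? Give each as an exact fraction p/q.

alpha=11, beta=9

obs 1: x=0 → posterior Beta(5, 5)
obs 2: x=1 → posterior Beta(6, 5)
obs 3: x=0 → posterior Beta(6, 6)
obs 4: x=1 → posterior Beta(7, 6)
obs 5: x=1 → posterior Beta(8, 6)
obs 6: x=1 → posterior Beta(9, 6)
obs 7: x=0 → posterior Beta(9, 7)
obs 8: x=1 → posterior Beta(10, 7)
obs 9: x=0 → posterior Beta(10, 8)
obs 10: x=0 → posterior Beta(10, 9)
obs 11: x=1 → posterior Beta(11, 9)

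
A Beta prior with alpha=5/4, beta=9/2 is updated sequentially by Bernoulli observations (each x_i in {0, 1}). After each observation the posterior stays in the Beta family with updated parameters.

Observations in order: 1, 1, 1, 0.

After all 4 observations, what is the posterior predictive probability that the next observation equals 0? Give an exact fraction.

obs 1: x=1 → posterior Beta(9/4, 9/2)
obs 2: x=1 → posterior Beta(13/4, 9/2)
obs 3: x=1 → posterior Beta(17/4, 9/2)
obs 4: x=0 → posterior Beta(17/4, 11/2)

22/39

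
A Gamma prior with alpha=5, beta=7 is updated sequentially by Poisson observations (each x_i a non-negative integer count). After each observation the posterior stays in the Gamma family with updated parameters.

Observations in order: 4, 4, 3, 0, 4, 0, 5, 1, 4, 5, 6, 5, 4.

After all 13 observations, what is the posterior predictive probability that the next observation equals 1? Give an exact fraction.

obs 1: x=4 → posterior Gamma(9, 8)
obs 2: x=4 → posterior Gamma(13, 9)
obs 3: x=3 → posterior Gamma(16, 10)
obs 4: x=0 → posterior Gamma(16, 11)
obs 5: x=4 → posterior Gamma(20, 12)
obs 6: x=0 → posterior Gamma(20, 13)
obs 7: x=5 → posterior Gamma(25, 14)
obs 8: x=1 → posterior Gamma(26, 15)
obs 9: x=4 → posterior Gamma(30, 16)
obs 10: x=5 → posterior Gamma(35, 17)
obs 11: x=6 → posterior Gamma(41, 18)
obs 12: x=5 → posterior Gamma(46, 19)
obs 13: x=4 → posterior Gamma(50, 20)

5629499534213120000000000000000000000000000000000000000000000000000/27113403136065099554115585988579201997635873681134933814370583111021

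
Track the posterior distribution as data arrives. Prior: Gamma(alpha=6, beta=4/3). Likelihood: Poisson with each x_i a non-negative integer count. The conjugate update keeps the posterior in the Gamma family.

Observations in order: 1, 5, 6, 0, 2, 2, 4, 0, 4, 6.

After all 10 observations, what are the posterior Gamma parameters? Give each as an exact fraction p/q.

alpha=36, beta=34/3

obs 1: x=1 → posterior Gamma(7, 7/3)
obs 2: x=5 → posterior Gamma(12, 10/3)
obs 3: x=6 → posterior Gamma(18, 13/3)
obs 4: x=0 → posterior Gamma(18, 16/3)
obs 5: x=2 → posterior Gamma(20, 19/3)
obs 6: x=2 → posterior Gamma(22, 22/3)
obs 7: x=4 → posterior Gamma(26, 25/3)
obs 8: x=0 → posterior Gamma(26, 28/3)
obs 9: x=4 → posterior Gamma(30, 31/3)
obs 10: x=6 → posterior Gamma(36, 34/3)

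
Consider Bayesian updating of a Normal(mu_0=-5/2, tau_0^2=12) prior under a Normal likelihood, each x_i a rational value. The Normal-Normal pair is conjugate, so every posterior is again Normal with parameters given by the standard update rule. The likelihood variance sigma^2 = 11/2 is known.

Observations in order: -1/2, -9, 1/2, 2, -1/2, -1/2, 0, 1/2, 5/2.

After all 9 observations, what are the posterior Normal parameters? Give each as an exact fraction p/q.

mu_0=-295/454, tau_0^2=132/227

obs 1: x=-1/2 → posterior Normal(-79/70, 132/35)
obs 2: x=-9 → posterior Normal(-511/118, 132/59)
obs 3: x=1/2 → posterior Normal(-487/166, 132/83)
obs 4: x=2 → posterior Normal(-391/214, 132/107)
obs 5: x=-1/2 → posterior Normal(-415/262, 132/131)
obs 6: x=-1/2 → posterior Normal(-439/310, 132/155)
obs 7: x=0 → posterior Normal(-439/358, 132/179)
obs 8: x=1/2 → posterior Normal(-415/406, 132/203)
obs 9: x=5/2 → posterior Normal(-295/454, 132/227)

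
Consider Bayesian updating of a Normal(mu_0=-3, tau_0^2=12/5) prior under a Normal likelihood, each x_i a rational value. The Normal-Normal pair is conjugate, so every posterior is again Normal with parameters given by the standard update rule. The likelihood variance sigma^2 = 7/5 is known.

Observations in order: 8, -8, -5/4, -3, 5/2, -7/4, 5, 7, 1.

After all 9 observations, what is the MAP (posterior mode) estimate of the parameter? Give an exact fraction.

obs 1: x=8 → posterior Normal(75/19, 84/95)
obs 2: x=-8 → posterior Normal(-21/31, 84/155)
obs 3: x=-5/4 → posterior Normal(-36/43, 84/215)
obs 4: x=-3 → posterior Normal(-72/55, 84/275)
obs 5: x=5/2 → posterior Normal(-42/67, 84/335)
obs 6: x=-7/4 → posterior Normal(-63/79, 84/395)
obs 7: x=5 → posterior Normal(-3/91, 12/65)
obs 8: x=7 → posterior Normal(81/103, 84/515)
obs 9: x=1 → posterior Normal(93/115, 84/575)

93/115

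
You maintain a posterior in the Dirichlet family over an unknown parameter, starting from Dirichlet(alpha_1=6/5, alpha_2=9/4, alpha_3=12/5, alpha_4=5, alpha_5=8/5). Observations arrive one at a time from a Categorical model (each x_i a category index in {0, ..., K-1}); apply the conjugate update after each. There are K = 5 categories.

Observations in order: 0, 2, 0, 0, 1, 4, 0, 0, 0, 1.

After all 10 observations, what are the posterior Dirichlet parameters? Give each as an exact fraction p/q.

obs 1: x=0 → posterior Dirichlet(11/5, 9/4, 12/5, 5, 8/5)
obs 2: x=2 → posterior Dirichlet(11/5, 9/4, 17/5, 5, 8/5)
obs 3: x=0 → posterior Dirichlet(16/5, 9/4, 17/5, 5, 8/5)
obs 4: x=0 → posterior Dirichlet(21/5, 9/4, 17/5, 5, 8/5)
obs 5: x=1 → posterior Dirichlet(21/5, 13/4, 17/5, 5, 8/5)
obs 6: x=4 → posterior Dirichlet(21/5, 13/4, 17/5, 5, 13/5)
obs 7: x=0 → posterior Dirichlet(26/5, 13/4, 17/5, 5, 13/5)
obs 8: x=0 → posterior Dirichlet(31/5, 13/4, 17/5, 5, 13/5)
obs 9: x=0 → posterior Dirichlet(36/5, 13/4, 17/5, 5, 13/5)
obs 10: x=1 → posterior Dirichlet(36/5, 17/4, 17/5, 5, 13/5)

alpha_1=36/5, alpha_2=17/4, alpha_3=17/5, alpha_4=5, alpha_5=13/5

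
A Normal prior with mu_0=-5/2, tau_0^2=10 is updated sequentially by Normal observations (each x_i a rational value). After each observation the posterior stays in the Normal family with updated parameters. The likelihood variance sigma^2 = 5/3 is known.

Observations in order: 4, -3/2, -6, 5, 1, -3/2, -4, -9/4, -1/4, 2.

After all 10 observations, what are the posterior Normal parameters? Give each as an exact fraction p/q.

obs 1: x=4 → posterior Normal(43/14, 10/7)
obs 2: x=-3/2 → posterior Normal(25/26, 10/13)
obs 3: x=-6 → posterior Normal(-47/38, 10/19)
obs 4: x=5 → posterior Normal(13/50, 2/5)
obs 5: x=1 → posterior Normal(25/62, 10/31)
obs 6: x=-3/2 → posterior Normal(7/74, 10/37)
obs 7: x=-4 → posterior Normal(-41/86, 10/43)
obs 8: x=-9/4 → posterior Normal(-34/49, 10/49)
obs 9: x=-1/4 → posterior Normal(-71/110, 2/11)
obs 10: x=2 → posterior Normal(-47/122, 10/61)

mu_0=-47/122, tau_0^2=10/61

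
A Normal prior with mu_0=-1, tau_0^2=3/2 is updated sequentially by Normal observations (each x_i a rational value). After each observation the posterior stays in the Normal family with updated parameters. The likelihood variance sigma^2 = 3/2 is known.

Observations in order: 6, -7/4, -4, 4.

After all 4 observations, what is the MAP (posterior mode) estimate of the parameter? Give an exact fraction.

13/20

obs 1: x=6 → posterior Normal(5/2, 3/4)
obs 2: x=-7/4 → posterior Normal(13/12, 1/2)
obs 3: x=-4 → posterior Normal(-3/16, 3/8)
obs 4: x=4 → posterior Normal(13/20, 3/10)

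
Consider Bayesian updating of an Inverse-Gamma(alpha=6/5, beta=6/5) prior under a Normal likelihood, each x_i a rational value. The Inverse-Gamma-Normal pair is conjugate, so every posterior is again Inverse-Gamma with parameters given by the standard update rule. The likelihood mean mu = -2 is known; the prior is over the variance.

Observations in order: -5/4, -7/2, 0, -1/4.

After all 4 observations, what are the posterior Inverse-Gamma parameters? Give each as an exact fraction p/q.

alpha=16/5, beta=491/80

obs 1: x=-5/4 → posterior Inverse-Gamma(17/10, 237/160)
obs 2: x=-7/2 → posterior Inverse-Gamma(11/5, 417/160)
obs 3: x=0 → posterior Inverse-Gamma(27/10, 737/160)
obs 4: x=-1/4 → posterior Inverse-Gamma(16/5, 491/80)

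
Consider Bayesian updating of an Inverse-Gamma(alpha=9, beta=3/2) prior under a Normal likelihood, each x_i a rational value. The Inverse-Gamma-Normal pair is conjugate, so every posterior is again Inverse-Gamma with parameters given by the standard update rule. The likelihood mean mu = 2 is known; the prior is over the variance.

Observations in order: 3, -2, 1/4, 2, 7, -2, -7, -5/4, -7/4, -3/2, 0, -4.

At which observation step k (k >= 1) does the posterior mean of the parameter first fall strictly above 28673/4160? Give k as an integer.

k = 10

obs 1: x=3 → posterior Inverse-Gamma(19/2, 2)
obs 2: x=-2 → posterior Inverse-Gamma(10, 10)
obs 3: x=1/4 → posterior Inverse-Gamma(21/2, 369/32)
obs 4: x=2 → posterior Inverse-Gamma(11, 369/32)
obs 5: x=7 → posterior Inverse-Gamma(23/2, 769/32)
obs 6: x=-2 → posterior Inverse-Gamma(12, 1025/32)
obs 7: x=-7 → posterior Inverse-Gamma(25/2, 2321/32)
obs 8: x=-5/4 → posterior Inverse-Gamma(13, 1245/16)
obs 9: x=-7/4 → posterior Inverse-Gamma(27/2, 2715/32)
obs 10: x=-3/2 → posterior Inverse-Gamma(14, 2911/32)
obs 11: x=0 → posterior Inverse-Gamma(29/2, 2975/32)
obs 12: x=-4 → posterior Inverse-Gamma(15, 3551/32)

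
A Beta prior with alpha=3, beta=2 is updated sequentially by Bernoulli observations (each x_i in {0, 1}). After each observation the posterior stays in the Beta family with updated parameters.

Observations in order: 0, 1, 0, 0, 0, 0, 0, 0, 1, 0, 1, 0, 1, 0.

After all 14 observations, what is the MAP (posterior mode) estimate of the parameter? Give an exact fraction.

obs 1: x=0 → posterior Beta(3, 3)
obs 2: x=1 → posterior Beta(4, 3)
obs 3: x=0 → posterior Beta(4, 4)
obs 4: x=0 → posterior Beta(4, 5)
obs 5: x=0 → posterior Beta(4, 6)
obs 6: x=0 → posterior Beta(4, 7)
obs 7: x=0 → posterior Beta(4, 8)
obs 8: x=0 → posterior Beta(4, 9)
obs 9: x=1 → posterior Beta(5, 9)
obs 10: x=0 → posterior Beta(5, 10)
obs 11: x=1 → posterior Beta(6, 10)
obs 12: x=0 → posterior Beta(6, 11)
obs 13: x=1 → posterior Beta(7, 11)
obs 14: x=0 → posterior Beta(7, 12)

6/17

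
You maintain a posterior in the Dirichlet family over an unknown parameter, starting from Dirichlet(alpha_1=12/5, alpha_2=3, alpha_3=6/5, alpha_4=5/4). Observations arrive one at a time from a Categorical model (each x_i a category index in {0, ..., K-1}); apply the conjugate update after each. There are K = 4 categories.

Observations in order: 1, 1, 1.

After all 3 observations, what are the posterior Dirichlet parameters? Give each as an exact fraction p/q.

alpha_1=12/5, alpha_2=6, alpha_3=6/5, alpha_4=5/4

obs 1: x=1 → posterior Dirichlet(12/5, 4, 6/5, 5/4)
obs 2: x=1 → posterior Dirichlet(12/5, 5, 6/5, 5/4)
obs 3: x=1 → posterior Dirichlet(12/5, 6, 6/5, 5/4)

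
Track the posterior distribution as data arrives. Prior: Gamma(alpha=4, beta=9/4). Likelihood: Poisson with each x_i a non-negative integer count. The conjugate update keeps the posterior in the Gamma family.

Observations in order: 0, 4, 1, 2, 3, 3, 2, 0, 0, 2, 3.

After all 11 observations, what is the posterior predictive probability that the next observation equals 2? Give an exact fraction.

386136497618430775648084264647607433342209600/1498390437467067859253866319770968942912889083

obs 1: x=0 → posterior Gamma(4, 13/4)
obs 2: x=4 → posterior Gamma(8, 17/4)
obs 3: x=1 → posterior Gamma(9, 21/4)
obs 4: x=2 → posterior Gamma(11, 25/4)
obs 5: x=3 → posterior Gamma(14, 29/4)
obs 6: x=3 → posterior Gamma(17, 33/4)
obs 7: x=2 → posterior Gamma(19, 37/4)
obs 8: x=0 → posterior Gamma(19, 41/4)
obs 9: x=0 → posterior Gamma(19, 45/4)
obs 10: x=2 → posterior Gamma(21, 49/4)
obs 11: x=3 → posterior Gamma(24, 53/4)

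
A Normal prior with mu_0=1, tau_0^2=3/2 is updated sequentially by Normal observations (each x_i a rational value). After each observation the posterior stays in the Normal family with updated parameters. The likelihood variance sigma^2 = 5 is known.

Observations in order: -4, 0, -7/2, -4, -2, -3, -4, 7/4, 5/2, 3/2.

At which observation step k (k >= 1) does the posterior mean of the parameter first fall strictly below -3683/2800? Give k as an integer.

obs 1: x=-4 → posterior Normal(-2/13, 15/13)
obs 2: x=0 → posterior Normal(-1/8, 15/16)
obs 3: x=-7/2 → posterior Normal(-25/38, 15/19)
obs 4: x=-4 → posterior Normal(-49/44, 15/22)
obs 5: x=-2 → posterior Normal(-61/50, 3/5)
obs 6: x=-3 → posterior Normal(-79/56, 15/28)
obs 7: x=-4 → posterior Normal(-103/62, 15/31)
obs 8: x=7/4 → posterior Normal(-185/136, 15/34)
obs 9: x=5/2 → posterior Normal(-155/148, 15/37)
obs 10: x=3/2 → posterior Normal(-137/160, 3/8)

k = 6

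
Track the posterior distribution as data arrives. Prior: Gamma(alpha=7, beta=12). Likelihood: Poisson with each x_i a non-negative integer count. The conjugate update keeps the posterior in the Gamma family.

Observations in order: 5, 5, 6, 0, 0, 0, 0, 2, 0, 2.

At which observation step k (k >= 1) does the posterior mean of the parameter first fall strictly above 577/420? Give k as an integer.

obs 1: x=5 → posterior Gamma(12, 13)
obs 2: x=5 → posterior Gamma(17, 14)
obs 3: x=6 → posterior Gamma(23, 15)
obs 4: x=0 → posterior Gamma(23, 16)
obs 5: x=0 → posterior Gamma(23, 17)
obs 6: x=0 → posterior Gamma(23, 18)
obs 7: x=0 → posterior Gamma(23, 19)
obs 8: x=2 → posterior Gamma(25, 20)
obs 9: x=0 → posterior Gamma(25, 21)
obs 10: x=2 → posterior Gamma(27, 22)

k = 3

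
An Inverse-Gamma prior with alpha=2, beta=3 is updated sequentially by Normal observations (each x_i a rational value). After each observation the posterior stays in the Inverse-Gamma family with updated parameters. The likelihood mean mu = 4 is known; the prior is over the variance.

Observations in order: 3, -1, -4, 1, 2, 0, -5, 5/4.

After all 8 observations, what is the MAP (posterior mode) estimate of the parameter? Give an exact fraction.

3417/224

obs 1: x=3 → posterior Inverse-Gamma(5/2, 7/2)
obs 2: x=-1 → posterior Inverse-Gamma(3, 16)
obs 3: x=-4 → posterior Inverse-Gamma(7/2, 48)
obs 4: x=1 → posterior Inverse-Gamma(4, 105/2)
obs 5: x=2 → posterior Inverse-Gamma(9/2, 109/2)
obs 6: x=0 → posterior Inverse-Gamma(5, 125/2)
obs 7: x=-5 → posterior Inverse-Gamma(11/2, 103)
obs 8: x=5/4 → posterior Inverse-Gamma(6, 3417/32)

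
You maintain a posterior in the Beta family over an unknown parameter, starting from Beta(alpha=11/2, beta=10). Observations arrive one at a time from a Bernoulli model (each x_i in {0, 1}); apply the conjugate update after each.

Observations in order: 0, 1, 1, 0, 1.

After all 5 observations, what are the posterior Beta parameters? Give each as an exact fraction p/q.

alpha=17/2, beta=12

obs 1: x=0 → posterior Beta(11/2, 11)
obs 2: x=1 → posterior Beta(13/2, 11)
obs 3: x=1 → posterior Beta(15/2, 11)
obs 4: x=0 → posterior Beta(15/2, 12)
obs 5: x=1 → posterior Beta(17/2, 12)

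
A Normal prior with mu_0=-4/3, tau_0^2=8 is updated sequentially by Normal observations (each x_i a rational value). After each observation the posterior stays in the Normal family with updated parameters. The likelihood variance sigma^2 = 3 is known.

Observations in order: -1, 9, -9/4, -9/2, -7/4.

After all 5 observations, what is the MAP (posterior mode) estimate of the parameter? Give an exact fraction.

obs 1: x=-1 → posterior Normal(-12/11, 24/11)
obs 2: x=9 → posterior Normal(60/19, 24/19)
obs 3: x=-9/4 → posterior Normal(14/9, 8/9)
obs 4: x=-9/2 → posterior Normal(6/35, 24/35)
obs 5: x=-7/4 → posterior Normal(-8/43, 24/43)

-8/43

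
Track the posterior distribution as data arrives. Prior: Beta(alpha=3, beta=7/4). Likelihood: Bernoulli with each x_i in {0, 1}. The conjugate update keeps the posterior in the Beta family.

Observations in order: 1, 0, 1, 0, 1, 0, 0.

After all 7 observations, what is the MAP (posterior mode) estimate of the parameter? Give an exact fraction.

obs 1: x=1 → posterior Beta(4, 7/4)
obs 2: x=0 → posterior Beta(4, 11/4)
obs 3: x=1 → posterior Beta(5, 11/4)
obs 4: x=0 → posterior Beta(5, 15/4)
obs 5: x=1 → posterior Beta(6, 15/4)
obs 6: x=0 → posterior Beta(6, 19/4)
obs 7: x=0 → posterior Beta(6, 23/4)

20/39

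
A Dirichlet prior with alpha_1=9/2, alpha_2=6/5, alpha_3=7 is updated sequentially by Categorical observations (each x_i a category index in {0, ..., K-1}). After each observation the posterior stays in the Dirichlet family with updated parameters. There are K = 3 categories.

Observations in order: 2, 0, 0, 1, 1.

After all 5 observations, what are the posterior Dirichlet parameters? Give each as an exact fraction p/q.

alpha_1=13/2, alpha_2=16/5, alpha_3=8

obs 1: x=2 → posterior Dirichlet(9/2, 6/5, 8)
obs 2: x=0 → posterior Dirichlet(11/2, 6/5, 8)
obs 3: x=0 → posterior Dirichlet(13/2, 6/5, 8)
obs 4: x=1 → posterior Dirichlet(13/2, 11/5, 8)
obs 5: x=1 → posterior Dirichlet(13/2, 16/5, 8)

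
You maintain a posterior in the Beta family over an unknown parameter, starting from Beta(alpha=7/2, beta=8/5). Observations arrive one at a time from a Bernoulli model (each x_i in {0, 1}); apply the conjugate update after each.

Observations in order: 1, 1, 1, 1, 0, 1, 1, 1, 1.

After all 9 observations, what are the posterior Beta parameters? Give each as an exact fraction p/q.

obs 1: x=1 → posterior Beta(9/2, 8/5)
obs 2: x=1 → posterior Beta(11/2, 8/5)
obs 3: x=1 → posterior Beta(13/2, 8/5)
obs 4: x=1 → posterior Beta(15/2, 8/5)
obs 5: x=0 → posterior Beta(15/2, 13/5)
obs 6: x=1 → posterior Beta(17/2, 13/5)
obs 7: x=1 → posterior Beta(19/2, 13/5)
obs 8: x=1 → posterior Beta(21/2, 13/5)
obs 9: x=1 → posterior Beta(23/2, 13/5)

alpha=23/2, beta=13/5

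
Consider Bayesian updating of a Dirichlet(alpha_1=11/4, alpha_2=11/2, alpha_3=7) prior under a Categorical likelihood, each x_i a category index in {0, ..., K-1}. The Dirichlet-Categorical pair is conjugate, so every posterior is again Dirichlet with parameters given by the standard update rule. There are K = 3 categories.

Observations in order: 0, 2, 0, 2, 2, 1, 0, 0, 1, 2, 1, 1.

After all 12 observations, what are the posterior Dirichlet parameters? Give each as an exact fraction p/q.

alpha_1=27/4, alpha_2=19/2, alpha_3=11

obs 1: x=0 → posterior Dirichlet(15/4, 11/2, 7)
obs 2: x=2 → posterior Dirichlet(15/4, 11/2, 8)
obs 3: x=0 → posterior Dirichlet(19/4, 11/2, 8)
obs 4: x=2 → posterior Dirichlet(19/4, 11/2, 9)
obs 5: x=2 → posterior Dirichlet(19/4, 11/2, 10)
obs 6: x=1 → posterior Dirichlet(19/4, 13/2, 10)
obs 7: x=0 → posterior Dirichlet(23/4, 13/2, 10)
obs 8: x=0 → posterior Dirichlet(27/4, 13/2, 10)
obs 9: x=1 → posterior Dirichlet(27/4, 15/2, 10)
obs 10: x=2 → posterior Dirichlet(27/4, 15/2, 11)
obs 11: x=1 → posterior Dirichlet(27/4, 17/2, 11)
obs 12: x=1 → posterior Dirichlet(27/4, 19/2, 11)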